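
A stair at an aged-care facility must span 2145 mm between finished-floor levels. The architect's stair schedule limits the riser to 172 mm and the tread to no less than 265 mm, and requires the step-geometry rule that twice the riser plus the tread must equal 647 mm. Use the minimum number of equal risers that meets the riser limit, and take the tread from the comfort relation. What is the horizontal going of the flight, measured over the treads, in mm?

3804 mm

2145 / 172 = 12.47, so 13 risers are needed.
Riser R = 2145 / 13 = 165 mm, within the 172 mm limit.
Tread T = 647 − 2 × 165 = 317 mm (≥ 265 mm).
13 risers give 12 treads; going = 12 × 317 = 3804 mm.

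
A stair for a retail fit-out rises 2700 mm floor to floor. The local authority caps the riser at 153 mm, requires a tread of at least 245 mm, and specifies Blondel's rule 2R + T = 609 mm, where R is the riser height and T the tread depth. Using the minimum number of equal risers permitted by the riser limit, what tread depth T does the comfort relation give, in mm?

2700 / 153 = 17.647 → round up to 18 risers.
R = 2700 ÷ 18 = 150 mm.
T = 609 − 2·150 = 309 mm, which satisfies the 245 mm minimum.

309 mm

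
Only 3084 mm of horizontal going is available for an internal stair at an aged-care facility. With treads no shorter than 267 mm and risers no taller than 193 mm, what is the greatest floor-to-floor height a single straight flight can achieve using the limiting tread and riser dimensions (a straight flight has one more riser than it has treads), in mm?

Treads that fit: ⌊3084 / 267⌋ = 11.
Risers = treads + 1 = 12.
Maximum height = 12 × 193 = 2316 mm.

2316 mm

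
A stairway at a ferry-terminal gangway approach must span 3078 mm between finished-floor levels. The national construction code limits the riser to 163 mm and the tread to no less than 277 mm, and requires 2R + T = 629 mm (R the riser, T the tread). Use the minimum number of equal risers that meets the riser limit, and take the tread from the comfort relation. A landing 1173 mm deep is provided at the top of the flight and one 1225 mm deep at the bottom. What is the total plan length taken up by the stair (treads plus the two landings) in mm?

7888 mm

⌈3078/163⌉ = 19 risers.
Each riser is 3078/19 = 162 mm (≤ 163 mm).
Tread T = 629 − 2 × 162 = 305 mm (≥ 277 mm).
19 risers give 18 treads; going = 18 × 305 = 5490 mm.
Add landings: 5490 + 1173 + 1225 = 7888 mm.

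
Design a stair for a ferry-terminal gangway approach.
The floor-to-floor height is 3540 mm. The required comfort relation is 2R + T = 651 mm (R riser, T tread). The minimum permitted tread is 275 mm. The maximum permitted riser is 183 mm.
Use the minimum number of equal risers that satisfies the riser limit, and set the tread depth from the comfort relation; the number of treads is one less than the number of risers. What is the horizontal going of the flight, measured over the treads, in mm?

5643 mm

⌈3540/183⌉ = 20 risers.
Riser R = 3540 / 20 = 177 mm, within the 183 mm limit.
Tread T = 651 − 2 × 177 = 297 mm (≥ 275 mm).
Going = (20 − 1) × 297 = 5643 mm.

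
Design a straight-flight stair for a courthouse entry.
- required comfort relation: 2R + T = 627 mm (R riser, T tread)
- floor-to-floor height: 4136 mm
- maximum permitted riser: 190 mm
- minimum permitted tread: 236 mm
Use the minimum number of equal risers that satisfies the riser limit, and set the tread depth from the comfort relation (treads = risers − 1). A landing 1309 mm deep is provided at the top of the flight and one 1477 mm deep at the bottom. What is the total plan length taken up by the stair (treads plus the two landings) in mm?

⌈4136/190⌉ = 22 risers.
Each riser is 4136/22 = 188 mm (≤ 190 mm).
T = 627 − 2·188 = 251 mm, which satisfies the 236 mm minimum.
Treads = 22 − 1 = 21; going = 21 × 251 = 5271 mm.
Add landings: 5271 + 1309 + 1477 = 8057 mm.

8057 mm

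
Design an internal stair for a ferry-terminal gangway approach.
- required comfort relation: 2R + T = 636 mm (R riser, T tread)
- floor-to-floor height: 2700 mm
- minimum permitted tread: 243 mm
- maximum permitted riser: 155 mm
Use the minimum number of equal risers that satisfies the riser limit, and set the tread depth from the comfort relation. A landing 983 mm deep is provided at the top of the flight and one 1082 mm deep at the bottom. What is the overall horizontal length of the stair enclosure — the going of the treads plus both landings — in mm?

2700 / 155 = 17.42, so 18 risers are needed.
Riser R = 2700 / 18 = 150 mm, within the 155 mm limit.
Tread T = 636 − 2 × 150 = 336 mm (≥ 243 mm).
Going = (18 − 1) × 336 = 5712 mm.
Enclosure = 5712 + 983 + 1082 = 7777 mm.

7777 mm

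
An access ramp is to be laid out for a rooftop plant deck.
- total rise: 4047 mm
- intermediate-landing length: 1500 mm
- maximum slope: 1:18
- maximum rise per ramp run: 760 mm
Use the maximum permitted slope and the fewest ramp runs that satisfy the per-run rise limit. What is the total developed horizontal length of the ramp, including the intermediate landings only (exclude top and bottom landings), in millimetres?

4047 / 760 = 5.325 → round up to 6 ramp runs. That means 5 intermediate landings.
Horizontal run for 4047 mm of rise at 1:18 is 4047 × 18 = 72846 mm.
Intermediate landings: 5 × 1500 = 7500 mm.
Developed length = 72846 + 7500 = 80346 mm.

80346 mm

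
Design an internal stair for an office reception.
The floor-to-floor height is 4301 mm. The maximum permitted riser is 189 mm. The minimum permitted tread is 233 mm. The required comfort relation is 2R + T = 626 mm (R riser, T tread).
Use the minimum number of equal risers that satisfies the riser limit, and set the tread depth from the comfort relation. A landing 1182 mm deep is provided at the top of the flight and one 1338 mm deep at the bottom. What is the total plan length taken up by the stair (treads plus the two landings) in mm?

⌈4301/189⌉ = 23 risers.
Each riser is 4301/23 = 187 mm (≤ 189 mm).
From 2R + T = 626: T = 626 − 374 = 252 mm.
Going = (23 − 1) × 252 = 5544 mm.
Add landings: 5544 + 1182 + 1338 = 8064 mm.

8064 mm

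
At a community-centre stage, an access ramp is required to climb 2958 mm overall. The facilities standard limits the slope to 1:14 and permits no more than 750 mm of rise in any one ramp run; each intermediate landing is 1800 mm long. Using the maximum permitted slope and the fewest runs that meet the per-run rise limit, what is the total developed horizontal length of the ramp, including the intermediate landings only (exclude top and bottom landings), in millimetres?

At most 750 each: 2958/750 = 3.94, giving 4 ramp runs. That means 3 intermediate landings.
Horizontal run for 2958 mm of rise at 1:14 is 2958 × 14 = 41412 mm.
Intermediate landings: 3 × 1800 = 5400 mm.
Total developed length = 41412 + 5400 = 46812 mm.

46812 mm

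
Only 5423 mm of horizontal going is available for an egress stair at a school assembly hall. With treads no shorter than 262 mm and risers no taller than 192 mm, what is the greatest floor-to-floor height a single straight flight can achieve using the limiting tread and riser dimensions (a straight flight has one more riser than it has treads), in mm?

Treads that fit: ⌊5423 / 262⌋ = 20.
Risers = treads + 1 = 21.
Maximum height = 21 × 192 = 4032 mm.

4032 mm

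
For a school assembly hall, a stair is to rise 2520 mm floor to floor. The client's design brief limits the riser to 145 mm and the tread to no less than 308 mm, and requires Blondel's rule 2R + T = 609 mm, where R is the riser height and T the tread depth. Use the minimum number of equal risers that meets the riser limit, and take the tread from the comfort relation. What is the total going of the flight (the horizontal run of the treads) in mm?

2520 / 145 = 17.38, so 18 risers are needed.
Riser R = 2520 / 18 = 140 mm, within the 145 mm limit.
From 2R + T = 609: T = 609 − 280 = 329 mm.
Going = (18 − 1) × 329 = 5593 mm.

5593 mm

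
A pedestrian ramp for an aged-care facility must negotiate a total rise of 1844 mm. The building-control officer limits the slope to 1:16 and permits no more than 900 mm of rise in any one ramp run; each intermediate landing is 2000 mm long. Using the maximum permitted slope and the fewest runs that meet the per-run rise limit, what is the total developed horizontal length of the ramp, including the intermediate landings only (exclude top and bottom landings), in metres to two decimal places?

1844 / 900 = 2.05, so 3 ramp runs are needed. That means 2 intermediate landings.
Horizontal run for 1844 mm of rise at 1:16 is 1844 × 16 = 29504 mm.
Intermediate landings: 2 × 2000 = 4000 mm.
Developed length = 29504 + 4000 = 33504 mm.
= 33.50 m.

33.50 m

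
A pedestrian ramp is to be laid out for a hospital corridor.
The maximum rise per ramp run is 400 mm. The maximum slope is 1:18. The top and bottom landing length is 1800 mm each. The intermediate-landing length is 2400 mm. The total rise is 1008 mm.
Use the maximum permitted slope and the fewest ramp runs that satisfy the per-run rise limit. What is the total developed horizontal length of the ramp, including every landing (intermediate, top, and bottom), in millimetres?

At most 400 each: 1008/400 = 2.52, giving 3 ramp runs. That means 2 intermediate landings.
Horizontal run for 1008 mm of rise at 1:18 is 1008 × 18 = 18144 mm.
Intermediate landings: 2 × 2400 = 4800 mm.
Top and bottom landings: 2 × 1800 = 3600 mm.
Total = 18144 + 4800 + 3600 = 26544 mm.

26544 mm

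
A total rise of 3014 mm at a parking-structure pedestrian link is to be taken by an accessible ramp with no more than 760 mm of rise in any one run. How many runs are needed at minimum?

4 runs

3014 / 760 = 3.97, so 4 ramp runs are needed.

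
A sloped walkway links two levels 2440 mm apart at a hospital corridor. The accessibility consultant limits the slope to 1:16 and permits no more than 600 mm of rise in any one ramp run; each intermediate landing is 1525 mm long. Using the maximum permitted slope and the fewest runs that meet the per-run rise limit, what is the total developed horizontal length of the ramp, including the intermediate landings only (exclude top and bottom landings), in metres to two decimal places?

2440 / 600 = 4.07, so 5 ramp runs are needed. That means 4 intermediate landings.
Ramp run (horizontal) at 1:16: 2440 × 16 = 39040 mm.
Intermediate landings: 4 × 1525 = 6100 mm.
Total developed length = 39040 + 6100 = 45140 mm.
= 45.14 m.

45.14 m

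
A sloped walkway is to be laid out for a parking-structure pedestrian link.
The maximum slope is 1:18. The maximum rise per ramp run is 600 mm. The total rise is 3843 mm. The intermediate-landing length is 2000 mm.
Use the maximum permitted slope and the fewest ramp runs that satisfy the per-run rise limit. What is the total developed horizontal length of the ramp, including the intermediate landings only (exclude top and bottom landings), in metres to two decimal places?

⌈3843/600⌉ = 7 ramp runs. That means 6 intermediate landings.
Horizontal run for 3843 mm of rise at 1:18 is 3843 × 18 = 69174 mm.
Intermediate landings: 6 × 2000 = 12000 mm.
Total developed length = 69174 + 12000 = 81174 mm.
= 81.17 m.

81.17 m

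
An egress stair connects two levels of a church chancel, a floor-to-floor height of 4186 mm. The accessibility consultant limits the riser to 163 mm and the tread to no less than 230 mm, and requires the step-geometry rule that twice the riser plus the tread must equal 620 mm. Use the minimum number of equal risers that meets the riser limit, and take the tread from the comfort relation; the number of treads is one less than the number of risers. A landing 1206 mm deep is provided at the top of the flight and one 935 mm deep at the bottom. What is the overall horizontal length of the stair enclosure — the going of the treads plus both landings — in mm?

4186 / 163 = 25.681 → round up to 26 risers.
Riser R = 4186 / 26 = 161 mm, within the 163 mm limit.
From 2R + T = 620: T = 620 − 322 = 298 mm.
Treads = 26 − 1 = 25; going = 25 × 298 = 7450 mm.
Add landings: 7450 + 1206 + 935 = 9591 mm.

9591 mm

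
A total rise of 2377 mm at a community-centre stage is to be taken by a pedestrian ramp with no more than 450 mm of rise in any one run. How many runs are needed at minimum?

6 runs

⌈2377/450⌉ = 6 ramp runs.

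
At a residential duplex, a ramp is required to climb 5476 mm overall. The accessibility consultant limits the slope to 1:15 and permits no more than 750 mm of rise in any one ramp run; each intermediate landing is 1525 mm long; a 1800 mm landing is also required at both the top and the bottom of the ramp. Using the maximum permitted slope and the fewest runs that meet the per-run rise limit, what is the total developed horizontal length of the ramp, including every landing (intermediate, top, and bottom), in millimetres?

96415 mm

5476 / 750 = 7.30, so 8 ramp runs are needed. That means 7 intermediate landings.
Horizontal run for 5476 mm of rise at 1:15 is 5476 × 15 = 82140 mm.
7 intermediate landings contribute 7 × 1525 = 10675 mm.
Top and bottom landings: 2 × 1800 = 3600 mm.
Total = 82140 + 10675 + 3600 = 96415 mm.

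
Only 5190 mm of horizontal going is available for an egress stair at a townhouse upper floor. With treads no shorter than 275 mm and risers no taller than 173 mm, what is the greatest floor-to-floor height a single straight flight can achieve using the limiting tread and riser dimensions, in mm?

3287 mm

5190 / 275 = 18.87, so 18 treads fit.
Risers = treads + 1 = 19.
Maximum height = 19 × 173 = 3287 mm.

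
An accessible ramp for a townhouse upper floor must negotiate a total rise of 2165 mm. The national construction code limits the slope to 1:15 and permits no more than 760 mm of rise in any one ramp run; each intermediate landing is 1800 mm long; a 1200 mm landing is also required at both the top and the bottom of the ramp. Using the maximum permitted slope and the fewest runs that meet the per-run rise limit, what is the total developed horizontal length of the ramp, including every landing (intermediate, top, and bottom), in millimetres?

38475 mm

2165 / 760 = 2.85, so 3 ramp runs are needed. That means 2 intermediate landings.
Horizontal run for 2165 mm of rise at 1:15 is 2165 × 15 = 32475 mm.
2 intermediate landings contribute 2 × 1800 = 3600 mm.
Top and bottom landings: 2 × 1200 = 2400 mm.
Total = 32475 + 3600 + 2400 = 38475 mm.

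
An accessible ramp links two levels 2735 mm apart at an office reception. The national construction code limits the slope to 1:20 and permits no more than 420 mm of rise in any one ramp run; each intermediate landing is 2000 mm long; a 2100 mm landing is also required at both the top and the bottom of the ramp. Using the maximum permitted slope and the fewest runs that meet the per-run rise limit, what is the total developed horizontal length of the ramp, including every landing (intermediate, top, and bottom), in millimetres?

2735 / 420 = 6.512 → round up to 7 ramp runs. That means 6 intermediate landings.
Horizontal run for 2735 mm of rise at 1:20 is 2735 × 20 = 54700 mm.
Intermediate landings: 6 × 2000 = 12000 mm.
Top and bottom landings: 2 × 2100 = 4200 mm.
Total = 54700 + 12000 + 4200 = 70900 mm.

70900 mm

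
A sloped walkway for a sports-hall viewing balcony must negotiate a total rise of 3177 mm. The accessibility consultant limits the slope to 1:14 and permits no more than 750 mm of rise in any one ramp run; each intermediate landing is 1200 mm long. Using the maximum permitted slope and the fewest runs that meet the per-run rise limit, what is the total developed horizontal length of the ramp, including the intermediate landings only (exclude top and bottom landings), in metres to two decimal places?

49.28 m

At most 750 each: 3177/750 = 4.24, giving 5 ramp runs. That means 4 intermediate landings.
Horizontal run for 3177 mm of rise at 1:14 is 3177 × 14 = 44478 mm.
Intermediate landings: 4 × 1200 = 4800 mm.
Developed length = 44478 + 4800 = 49278 mm.
= 49.28 m.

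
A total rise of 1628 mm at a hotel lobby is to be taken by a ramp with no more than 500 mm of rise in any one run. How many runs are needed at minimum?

4 runs

1628 / 500 = 3.26, so 4 ramp runs are needed.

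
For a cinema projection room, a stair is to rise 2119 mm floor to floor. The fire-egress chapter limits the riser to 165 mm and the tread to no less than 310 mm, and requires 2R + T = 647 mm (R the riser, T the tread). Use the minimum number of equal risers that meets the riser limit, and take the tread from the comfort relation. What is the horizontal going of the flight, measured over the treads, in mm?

3852 mm

2119 / 165 = 12.84, so 13 risers are needed.
R = 2119 ÷ 13 = 163 mm.
Tread T = 647 − 2 × 163 = 321 mm (≥ 310 mm).
Going = (13 − 1) × 321 = 3852 mm.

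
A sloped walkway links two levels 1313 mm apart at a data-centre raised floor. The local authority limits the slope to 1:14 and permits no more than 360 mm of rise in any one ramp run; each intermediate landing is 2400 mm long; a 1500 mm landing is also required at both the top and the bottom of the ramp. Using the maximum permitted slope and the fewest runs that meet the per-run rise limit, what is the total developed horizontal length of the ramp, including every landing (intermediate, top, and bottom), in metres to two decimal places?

28.58 m

⌈1313/360⌉ = 4 ramp runs. That means 3 intermediate landings.
Ramp run (horizontal) at 1:14: 1313 × 14 = 18382 mm.
Intermediate landings: 3 × 2400 = 7200 mm.
Top and bottom landings: 2 × 1500 = 3000 mm.
Total = 18382 + 7200 + 3000 = 28582 mm.
= 28.58 m.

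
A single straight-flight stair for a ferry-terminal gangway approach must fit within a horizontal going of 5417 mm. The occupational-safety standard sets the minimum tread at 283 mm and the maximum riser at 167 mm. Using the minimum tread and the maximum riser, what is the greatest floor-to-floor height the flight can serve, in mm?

3340 mm

5417 / 283 = 19.14, so 19 treads fit.
Risers = treads + 1 = 20.
Maximum height = 20 × 167 = 3340 mm.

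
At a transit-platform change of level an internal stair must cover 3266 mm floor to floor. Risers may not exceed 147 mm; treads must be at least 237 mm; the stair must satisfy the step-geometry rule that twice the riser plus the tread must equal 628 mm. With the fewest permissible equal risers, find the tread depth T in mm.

344 mm

3266 / 147 = 22.218 → round up to 23 risers.
Each riser is 3266/23 = 142 mm (≤ 147 mm).
T = 628 − 2·142 = 344 mm, which satisfies the 237 mm minimum.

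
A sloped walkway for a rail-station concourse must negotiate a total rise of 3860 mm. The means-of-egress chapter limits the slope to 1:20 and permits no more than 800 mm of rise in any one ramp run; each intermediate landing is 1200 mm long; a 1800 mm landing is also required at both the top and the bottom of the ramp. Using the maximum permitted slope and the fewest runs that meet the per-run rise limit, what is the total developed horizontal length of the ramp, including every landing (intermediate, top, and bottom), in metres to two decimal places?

⌈3860/800⌉ = 5 ramp runs. That means 4 intermediate landings.
Ramp run (horizontal) at 1:20: 3860 × 20 = 77200 mm.
Intermediate landings: 4 × 1200 = 4800 mm.
Top and bottom landings: 2 × 1800 = 3600 mm.
Total = 77200 + 4800 + 3600 = 85600 mm.
= 85.60 m.

85.60 m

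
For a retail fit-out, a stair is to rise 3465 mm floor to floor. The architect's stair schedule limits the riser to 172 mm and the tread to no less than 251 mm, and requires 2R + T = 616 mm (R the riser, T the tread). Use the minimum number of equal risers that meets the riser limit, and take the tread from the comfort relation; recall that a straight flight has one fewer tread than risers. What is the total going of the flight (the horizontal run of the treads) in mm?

3465 / 172 = 20.145 → round up to 21 risers.
Each riser is 3465/21 = 165 mm (≤ 172 mm).
Tread T = 616 − 2 × 165 = 286 mm (≥ 251 mm).
Treads = 21 − 1 = 20; going = 20 × 286 = 5720 mm.

5720 mm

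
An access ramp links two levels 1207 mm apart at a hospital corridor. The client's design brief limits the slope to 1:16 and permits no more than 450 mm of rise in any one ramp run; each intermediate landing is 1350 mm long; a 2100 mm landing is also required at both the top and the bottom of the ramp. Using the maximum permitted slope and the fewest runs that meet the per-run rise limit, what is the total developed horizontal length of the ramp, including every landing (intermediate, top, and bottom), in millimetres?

1207 / 450 = 2.682 → round up to 3 ramp runs. That means 2 intermediate landings.
Horizontal run for 1207 mm of rise at 1:16 is 1207 × 16 = 19312 mm.
2 intermediate landings contribute 2 × 1350 = 2700 mm.
Top and bottom landings: 2 × 2100 = 4200 mm.
Total = 19312 + 2700 + 4200 = 26212 mm.

26212 mm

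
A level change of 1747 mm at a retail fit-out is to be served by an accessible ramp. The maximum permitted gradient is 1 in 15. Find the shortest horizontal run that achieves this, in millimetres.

26205 mm

Run = rise × 15 = 1747 × 15 = 26205 mm.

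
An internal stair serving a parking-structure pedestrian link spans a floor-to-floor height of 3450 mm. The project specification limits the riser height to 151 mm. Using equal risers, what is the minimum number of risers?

23 risers

3450 / 151 = 22.848 → round up to 23 risers.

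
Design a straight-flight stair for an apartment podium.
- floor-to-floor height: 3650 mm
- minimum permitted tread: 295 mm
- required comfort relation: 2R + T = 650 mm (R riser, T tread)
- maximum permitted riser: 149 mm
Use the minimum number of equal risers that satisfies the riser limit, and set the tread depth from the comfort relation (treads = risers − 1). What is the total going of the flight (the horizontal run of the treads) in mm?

At most 149 each: 3650/149 = 24.50, giving 25 risers.
Riser R = 3650 / 25 = 146 mm, within the 149 mm limit.
From 2R + T = 650: T = 650 − 292 = 358 mm.
25 risers give 24 treads; going = 24 × 358 = 8592 mm.

8592 mm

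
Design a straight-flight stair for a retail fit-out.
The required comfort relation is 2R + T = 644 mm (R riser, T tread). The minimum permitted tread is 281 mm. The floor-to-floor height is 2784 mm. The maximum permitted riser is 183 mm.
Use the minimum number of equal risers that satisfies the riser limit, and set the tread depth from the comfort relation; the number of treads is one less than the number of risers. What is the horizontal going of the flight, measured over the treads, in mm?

⌈2784/183⌉ = 16 risers.
Each riser is 2784/16 = 174 mm (≤ 183 mm).
Tread T = 644 − 2 × 174 = 296 mm (≥ 281 mm).
16 risers give 15 treads; going = 15 × 296 = 4440 mm.

4440 mm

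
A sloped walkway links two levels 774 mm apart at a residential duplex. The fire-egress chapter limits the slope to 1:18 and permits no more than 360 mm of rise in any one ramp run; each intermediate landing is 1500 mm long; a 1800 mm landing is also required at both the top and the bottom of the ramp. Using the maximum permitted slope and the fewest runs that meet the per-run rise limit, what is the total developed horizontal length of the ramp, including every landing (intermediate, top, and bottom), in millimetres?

20532 mm

774 / 360 = 2.15, so 3 ramp runs are needed. That means 2 intermediate landings.
Horizontal run for 774 mm of rise at 1:18 is 774 × 18 = 13932 mm.
Intermediate landings: 2 × 1500 = 3000 mm.
Top and bottom landings: 2 × 1800 = 3600 mm.
Total = 13932 + 3000 + 3600 = 20532 mm.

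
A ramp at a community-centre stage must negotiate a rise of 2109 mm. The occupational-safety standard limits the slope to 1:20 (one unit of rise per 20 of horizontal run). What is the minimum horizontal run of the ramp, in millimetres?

42180 mm

At 1:20 the run is 20 × 2109 = 42180 mm.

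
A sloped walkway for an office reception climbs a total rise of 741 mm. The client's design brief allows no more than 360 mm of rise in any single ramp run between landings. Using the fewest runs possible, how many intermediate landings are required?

741 / 360 = 2.06, so 3 ramp runs are needed.
3 runs are separated by 2 intermediate landings.

2 intermediate landings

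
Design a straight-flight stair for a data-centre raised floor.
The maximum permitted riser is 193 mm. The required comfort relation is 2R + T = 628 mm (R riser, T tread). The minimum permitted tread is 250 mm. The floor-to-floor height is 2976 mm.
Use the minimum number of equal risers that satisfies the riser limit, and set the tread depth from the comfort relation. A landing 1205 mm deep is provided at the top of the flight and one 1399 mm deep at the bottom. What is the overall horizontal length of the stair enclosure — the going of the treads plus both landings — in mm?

⌈2976/193⌉ = 16 risers.
R = 2976 ÷ 16 = 186 mm.
T = 628 − 2·186 = 256 mm, which satisfies the 250 mm minimum.
Going = (16 − 1) × 256 = 3840 mm.
Add landings: 3840 + 1205 + 1399 = 6444 mm.

6444 mm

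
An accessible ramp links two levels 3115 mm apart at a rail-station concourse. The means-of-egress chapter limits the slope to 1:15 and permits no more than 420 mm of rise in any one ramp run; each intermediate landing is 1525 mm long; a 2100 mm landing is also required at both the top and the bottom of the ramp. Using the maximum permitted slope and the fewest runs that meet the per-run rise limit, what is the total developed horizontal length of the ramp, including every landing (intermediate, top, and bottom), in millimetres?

61600 mm

At most 420 each: 3115/420 = 7.42, giving 8 ramp runs. That means 7 intermediate landings.
Ramp run (horizontal) at 1:15: 3115 × 15 = 46725 mm.
7 intermediate landings contribute 7 × 1525 = 10675 mm.
Top and bottom landings: 2 × 2100 = 4200 mm.
Total = 46725 + 10675 + 4200 = 61600 mm.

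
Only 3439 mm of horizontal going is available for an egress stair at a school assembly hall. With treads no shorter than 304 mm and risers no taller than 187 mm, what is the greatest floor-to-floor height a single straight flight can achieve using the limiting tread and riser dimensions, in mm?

2244 mm

3439 / 304 = 11.31, so 11 treads fit.
Risers = treads + 1 = 12.
Maximum height = 12 × 187 = 2244 mm.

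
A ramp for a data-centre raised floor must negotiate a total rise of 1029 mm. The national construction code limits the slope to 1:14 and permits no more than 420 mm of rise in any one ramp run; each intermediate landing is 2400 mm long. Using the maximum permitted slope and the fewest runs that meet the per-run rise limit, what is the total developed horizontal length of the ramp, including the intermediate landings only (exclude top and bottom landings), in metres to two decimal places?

At most 420 each: 1029/420 = 2.45, giving 3 ramp runs. That means 2 intermediate landings.
Ramp run (horizontal) at 1:14: 1029 × 14 = 14406 mm.
Intermediate landings: 2 × 2400 = 4800 mm.
Total developed length = 14406 + 4800 = 19206 mm.
= 19.21 m.

19.21 m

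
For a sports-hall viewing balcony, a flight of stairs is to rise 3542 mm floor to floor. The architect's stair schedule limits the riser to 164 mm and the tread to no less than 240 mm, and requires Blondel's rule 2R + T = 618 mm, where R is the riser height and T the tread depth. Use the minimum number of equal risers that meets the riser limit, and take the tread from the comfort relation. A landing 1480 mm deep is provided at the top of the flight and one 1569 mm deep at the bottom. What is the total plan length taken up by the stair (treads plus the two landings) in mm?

9265 mm

At most 164 each: 3542/164 = 21.60, giving 22 risers.
Each riser is 3542/22 = 161 mm (≤ 164 mm).
From 2R + T = 618: T = 618 − 322 = 296 mm.
Treads = 22 − 1 = 21; going = 21 × 296 = 6216 mm.
Enclosure = 6216 + 1480 + 1569 = 9265 mm.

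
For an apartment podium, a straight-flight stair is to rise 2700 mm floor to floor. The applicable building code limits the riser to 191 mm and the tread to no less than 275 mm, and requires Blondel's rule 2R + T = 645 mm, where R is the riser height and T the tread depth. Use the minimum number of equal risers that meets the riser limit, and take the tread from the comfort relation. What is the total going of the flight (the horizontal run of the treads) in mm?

3990 mm

At most 191 each: 2700/191 = 14.14, giving 15 risers.
Riser R = 2700 / 15 = 180 mm, within the 191 mm limit.
Tread T = 645 − 2 × 180 = 285 mm (≥ 275 mm).
Treads = 15 − 1 = 14; going = 14 × 285 = 3990 mm.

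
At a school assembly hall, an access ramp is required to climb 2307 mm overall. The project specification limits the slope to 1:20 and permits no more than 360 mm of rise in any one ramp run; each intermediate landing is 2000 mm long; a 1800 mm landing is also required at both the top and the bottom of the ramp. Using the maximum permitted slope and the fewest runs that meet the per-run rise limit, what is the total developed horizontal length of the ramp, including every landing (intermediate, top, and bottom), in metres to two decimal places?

61.74 m

⌈2307/360⌉ = 7 ramp runs. That means 6 intermediate landings.
Horizontal run for 2307 mm of rise at 1:20 is 2307 × 20 = 46140 mm.
Intermediate landings: 6 × 2000 = 12000 mm.
Top and bottom landings: 2 × 1800 = 3600 mm.
Total = 46140 + 12000 + 3600 = 61740 mm.
= 61.74 m.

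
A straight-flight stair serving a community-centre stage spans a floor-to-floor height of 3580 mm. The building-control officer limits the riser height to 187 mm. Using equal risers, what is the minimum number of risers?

20 risers

3580 / 187 = 19.14, so 20 risers are needed.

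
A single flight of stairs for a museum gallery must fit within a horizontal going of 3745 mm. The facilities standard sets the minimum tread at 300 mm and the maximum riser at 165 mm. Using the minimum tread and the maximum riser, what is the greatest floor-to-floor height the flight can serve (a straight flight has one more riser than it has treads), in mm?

3745 / 300 = 12.48, so 12 treads fit.
Risers = treads + 1 = 13.
Maximum height = 13 × 165 = 2145 mm.

2145 mm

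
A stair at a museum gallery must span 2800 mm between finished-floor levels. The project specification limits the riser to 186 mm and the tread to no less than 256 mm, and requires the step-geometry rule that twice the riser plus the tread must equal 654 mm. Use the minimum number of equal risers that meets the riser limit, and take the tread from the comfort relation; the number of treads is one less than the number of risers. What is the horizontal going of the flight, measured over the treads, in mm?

4560 mm

⌈2800/186⌉ = 16 risers.
Each riser is 2800/16 = 175 mm (≤ 186 mm).
Tread T = 654 − 2 × 175 = 304 mm (≥ 256 mm).
Treads = 16 − 1 = 15; going = 15 × 304 = 4560 mm.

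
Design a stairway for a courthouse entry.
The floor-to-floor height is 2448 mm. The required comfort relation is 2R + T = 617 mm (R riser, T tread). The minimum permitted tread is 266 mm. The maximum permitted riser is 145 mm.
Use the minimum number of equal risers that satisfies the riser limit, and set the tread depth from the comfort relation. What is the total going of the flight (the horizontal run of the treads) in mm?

5264 mm

2448 / 145 = 16.88, so 17 risers are needed.
Riser R = 2448 / 17 = 144 mm, within the 145 mm limit.
Tread T = 617 − 2 × 144 = 329 mm (≥ 266 mm).
Going = (17 − 1) × 329 = 5264 mm.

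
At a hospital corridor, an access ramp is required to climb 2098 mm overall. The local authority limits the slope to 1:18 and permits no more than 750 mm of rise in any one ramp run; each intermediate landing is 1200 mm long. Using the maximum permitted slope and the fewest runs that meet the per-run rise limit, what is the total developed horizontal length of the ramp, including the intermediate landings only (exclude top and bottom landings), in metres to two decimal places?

40.16 m

⌈2098/750⌉ = 3 ramp runs. That means 2 intermediate landings.
Horizontal run for 2098 mm of rise at 1:18 is 2098 × 18 = 37764 mm.
Intermediate landings: 2 × 1200 = 2400 mm.
Developed length = 37764 + 2400 = 40164 mm.
= 40.16 m.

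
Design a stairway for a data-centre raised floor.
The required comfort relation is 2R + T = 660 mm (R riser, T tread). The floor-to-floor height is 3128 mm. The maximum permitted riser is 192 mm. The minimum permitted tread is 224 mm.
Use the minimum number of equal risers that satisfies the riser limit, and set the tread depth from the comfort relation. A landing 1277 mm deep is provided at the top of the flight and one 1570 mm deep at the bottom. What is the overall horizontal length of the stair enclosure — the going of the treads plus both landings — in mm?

7519 mm

3128 / 192 = 16.29, so 17 risers are needed.
Each riser is 3128/17 = 184 mm (≤ 192 mm).
Tread T = 660 − 2 × 184 = 292 mm (≥ 224 mm).
17 risers give 16 treads; going = 16 × 292 = 4672 mm.
Add landings: 4672 + 1277 + 1570 = 7519 mm.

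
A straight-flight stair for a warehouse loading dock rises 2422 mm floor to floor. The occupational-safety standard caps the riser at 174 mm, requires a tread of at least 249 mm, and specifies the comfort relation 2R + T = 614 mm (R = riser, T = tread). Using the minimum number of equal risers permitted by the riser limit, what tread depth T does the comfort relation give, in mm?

2422 / 174 = 13.920 → round up to 14 risers.
Riser R = 2422 / 14 = 173 mm, within the 174 mm limit.
From 2R + T = 614: T = 614 − 346 = 268 mm.

268 mm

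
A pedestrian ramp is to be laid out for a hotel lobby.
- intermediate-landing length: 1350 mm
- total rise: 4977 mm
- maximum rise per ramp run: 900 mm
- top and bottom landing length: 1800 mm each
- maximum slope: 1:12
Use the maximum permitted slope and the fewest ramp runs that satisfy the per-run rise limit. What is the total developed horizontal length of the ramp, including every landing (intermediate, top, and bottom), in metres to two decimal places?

70.07 m

4977 / 900 = 5.530 → round up to 6 ramp runs. That means 5 intermediate landings.
Horizontal run for 4977 mm of rise at 1:12 is 4977 × 12 = 59724 mm.
5 intermediate landings contribute 5 × 1350 = 6750 mm.
Top and bottom landings: 2 × 1800 = 3600 mm.
Total = 59724 + 6750 + 3600 = 70074 mm.
= 70.07 m.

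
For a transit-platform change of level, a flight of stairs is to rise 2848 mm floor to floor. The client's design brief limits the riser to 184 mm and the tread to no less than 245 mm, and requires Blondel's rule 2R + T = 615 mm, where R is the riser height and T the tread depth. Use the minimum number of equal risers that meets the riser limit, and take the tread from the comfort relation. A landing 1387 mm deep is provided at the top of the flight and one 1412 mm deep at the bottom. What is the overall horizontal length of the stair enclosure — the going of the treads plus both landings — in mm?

2848 / 184 = 15.478 → round up to 16 risers.
R = 2848 ÷ 16 = 178 mm.
From 2R + T = 615: T = 615 − 356 = 259 mm.
Treads = 16 − 1 = 15; going = 15 × 259 = 3885 mm.
Add landings: 3885 + 1387 + 1412 = 6684 mm.

6684 mm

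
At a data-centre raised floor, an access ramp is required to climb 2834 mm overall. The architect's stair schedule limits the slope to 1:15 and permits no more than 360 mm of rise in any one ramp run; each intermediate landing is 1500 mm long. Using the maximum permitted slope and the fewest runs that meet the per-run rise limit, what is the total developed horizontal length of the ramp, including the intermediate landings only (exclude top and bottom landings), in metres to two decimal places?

2834 / 360 = 7.87, so 8 ramp runs are needed. That means 7 intermediate landings.
Horizontal run for 2834 mm of rise at 1:15 is 2834 × 15 = 42510 mm.
7 intermediate landings contribute 7 × 1500 = 10500 mm.
Total developed length = 42510 + 10500 = 53010 mm.
= 53.01 m.

53.01 m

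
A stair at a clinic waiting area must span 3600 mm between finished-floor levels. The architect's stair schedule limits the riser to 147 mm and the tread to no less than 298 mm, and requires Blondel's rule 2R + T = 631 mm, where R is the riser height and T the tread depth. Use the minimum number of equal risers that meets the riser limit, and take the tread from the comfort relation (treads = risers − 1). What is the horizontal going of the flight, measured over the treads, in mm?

At most 147 each: 3600/147 = 24.49, giving 25 risers.
R = 3600 ÷ 25 = 144 mm.
Tread T = 631 − 2 × 144 = 343 mm (≥ 298 mm).
Treads = 25 − 1 = 24; going = 24 × 343 = 8232 mm.

8232 mm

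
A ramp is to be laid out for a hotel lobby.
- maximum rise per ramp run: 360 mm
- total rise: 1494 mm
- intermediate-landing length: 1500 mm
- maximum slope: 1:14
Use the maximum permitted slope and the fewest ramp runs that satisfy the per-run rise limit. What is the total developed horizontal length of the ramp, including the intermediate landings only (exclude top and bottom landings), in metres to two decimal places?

1494 / 360 = 4.150 → round up to 5 ramp runs. That means 4 intermediate landings.
Ramp run (horizontal) at 1:14: 1494 × 14 = 20916 mm.
4 intermediate landings contribute 4 × 1500 = 6000 mm.
Total developed length = 20916 + 6000 = 26916 mm.
= 26.92 m.

26.92 m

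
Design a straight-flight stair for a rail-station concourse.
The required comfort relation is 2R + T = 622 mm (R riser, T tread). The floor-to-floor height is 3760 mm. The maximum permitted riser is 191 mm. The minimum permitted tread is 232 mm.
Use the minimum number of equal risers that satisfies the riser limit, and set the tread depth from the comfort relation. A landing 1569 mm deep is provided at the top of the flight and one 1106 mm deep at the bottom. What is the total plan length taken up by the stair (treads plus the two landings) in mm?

3760 / 191 = 19.686 → round up to 20 risers.
Riser R = 3760 / 20 = 188 mm, within the 191 mm limit.
From 2R + T = 622: T = 622 − 376 = 246 mm.
20 risers give 19 treads; going = 19 × 246 = 4674 mm.
Add landings: 4674 + 1569 + 1106 = 7349 mm.

7349 mm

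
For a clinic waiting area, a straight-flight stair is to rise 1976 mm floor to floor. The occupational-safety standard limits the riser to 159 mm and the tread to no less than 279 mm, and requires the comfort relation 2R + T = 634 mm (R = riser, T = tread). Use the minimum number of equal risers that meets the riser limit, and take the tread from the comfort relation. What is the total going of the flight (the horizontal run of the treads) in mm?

3960 mm

1976 / 159 = 12.43, so 13 risers are needed.
Riser R = 1976 / 13 = 152 mm, within the 159 mm limit.
T = 634 − 2·152 = 330 mm, which satisfies the 279 mm minimum.
13 risers give 12 treads; going = 12 × 330 = 3960 mm.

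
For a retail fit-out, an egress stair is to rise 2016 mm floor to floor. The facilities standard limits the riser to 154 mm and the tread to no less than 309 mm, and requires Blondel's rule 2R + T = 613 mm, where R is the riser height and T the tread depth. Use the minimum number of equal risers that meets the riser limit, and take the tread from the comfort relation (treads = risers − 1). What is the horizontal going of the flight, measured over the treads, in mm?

4225 mm

2016 / 154 = 13.09, so 14 risers are needed.
R = 2016 ÷ 14 = 144 mm.
Tread T = 613 − 2 × 144 = 325 mm (≥ 309 mm).
Going = (14 − 1) × 325 = 4225 mm.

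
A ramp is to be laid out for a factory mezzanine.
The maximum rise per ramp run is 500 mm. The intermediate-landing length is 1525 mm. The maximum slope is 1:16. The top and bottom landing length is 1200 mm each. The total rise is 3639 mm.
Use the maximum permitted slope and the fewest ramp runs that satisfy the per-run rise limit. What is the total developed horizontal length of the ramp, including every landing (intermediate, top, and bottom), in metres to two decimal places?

3639 / 500 = 7.278 → round up to 8 ramp runs. That means 7 intermediate landings.
Horizontal run for 3639 mm of rise at 1:16 is 3639 × 16 = 58224 mm.
Intermediate landings: 7 × 1525 = 10675 mm.
Top and bottom landings: 2 × 1200 = 2400 mm.
Total = 58224 + 10675 + 2400 = 71299 mm.
= 71.30 m.

71.30 m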